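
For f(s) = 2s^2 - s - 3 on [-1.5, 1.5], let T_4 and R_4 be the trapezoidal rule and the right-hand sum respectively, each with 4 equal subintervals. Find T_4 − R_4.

T_4 = -3.9375.
R_4 = -5.0625.
T_4 − R_4 = 1.125.

1.125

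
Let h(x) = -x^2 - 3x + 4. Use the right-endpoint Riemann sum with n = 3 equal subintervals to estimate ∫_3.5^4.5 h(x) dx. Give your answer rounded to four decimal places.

Δx = (4.5 − 3.5)/3 = 1/3.
Right endpoints: 23/6, 25/6, 4.5.
h(23/6) = -799/36, h(25/6) = -931/36, h(4.5) = -29.75.
Sum = Δx · [h(23/6) + h(25/6) + h(4.5)].
Sum ≈ -25.9352.

-25.9352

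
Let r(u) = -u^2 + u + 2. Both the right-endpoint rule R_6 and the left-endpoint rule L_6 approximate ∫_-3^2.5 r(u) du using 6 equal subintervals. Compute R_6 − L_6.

7.5625

R_6 ≈ -1.57233796.
L_6 ≈ -9.13483796.
R_6 − L_6 = 7.5625.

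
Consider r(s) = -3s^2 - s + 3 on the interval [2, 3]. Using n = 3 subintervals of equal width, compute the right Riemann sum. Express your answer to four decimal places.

Δs = (3 − 2)/3 = 1/3.
Right endpoints: 7/3, 8/3, 3.
r(7/3) = -47/3, r(8/3) = -21, r(3) = -27.
Sum = Δs · [r(7/3) + r(8/3) + r(3)].
Sum ≈ -21.2222.

-21.2222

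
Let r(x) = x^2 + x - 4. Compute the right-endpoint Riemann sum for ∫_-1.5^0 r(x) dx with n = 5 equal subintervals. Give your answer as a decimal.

-6.09

Δx = (0 − (-1.5))/5 = 0.3.
Right endpoints: -1.2, -0.9, -0.6, -0.3, 0.
r(-1.2) = -3.76, r(-0.9) = -4.09, r(-0.6) = -4.24, r(-0.3) = -4.21, r(0) = -4.
Sum = Δx · [r(-1.2) + r(-0.9) + r(-0.6) + r(-0.3) + r(0)].
Sum = -6.09.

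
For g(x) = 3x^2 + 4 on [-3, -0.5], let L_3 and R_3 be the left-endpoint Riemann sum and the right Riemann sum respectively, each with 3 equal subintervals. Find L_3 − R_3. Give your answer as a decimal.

L_3 ≈ 48.68056.
R_3 ≈ 26.80556.
L_3 − R_3 = 21.875.

21.875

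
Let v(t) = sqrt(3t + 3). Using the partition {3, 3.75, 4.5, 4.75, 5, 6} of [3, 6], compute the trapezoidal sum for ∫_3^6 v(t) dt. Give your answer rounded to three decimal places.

Subinterval widths: 0.75, 0.75, 0.25, 0.25, 1.
v(3) ≈ 3.464, v(3.75) ≈ 3.775, v(4.5) ≈ 4.062, v(4.75) ≈ 4.153, v(5) ≈ 4.243, v(6) ≈ 4.583.
On each subinterval the trapezoid contributes (Δt_i/2)·[v(t_{i-1}) + v(t_i)].
Sum ≈ 12.143.

12.143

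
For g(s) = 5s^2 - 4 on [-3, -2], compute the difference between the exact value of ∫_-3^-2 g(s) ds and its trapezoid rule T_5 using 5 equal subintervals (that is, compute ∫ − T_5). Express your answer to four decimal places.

Exact integral: ∫_-3^-2 g(s) ds ≈ 27.666667.
T_5 = 27.7.
Error ≈ 27.666667 − 27.7 ≈ -0.0333.

-0.0333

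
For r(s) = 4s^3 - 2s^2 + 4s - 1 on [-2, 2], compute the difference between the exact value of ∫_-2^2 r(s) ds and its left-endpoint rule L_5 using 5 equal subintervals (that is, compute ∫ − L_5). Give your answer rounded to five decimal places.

Exact integral: ∫_-2^2 r(s) ds ≈ -14.6666667.
L_5 = -47.52.
Error ≈ -14.6666667 − (-47.52) ≈ 32.85333.

32.85333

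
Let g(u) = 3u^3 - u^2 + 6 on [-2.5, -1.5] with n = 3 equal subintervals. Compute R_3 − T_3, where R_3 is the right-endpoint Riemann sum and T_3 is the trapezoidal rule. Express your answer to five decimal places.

R_3 ≈ -17.1435185.
T_3 ≈ -23.9351852.
R_3 − T_3 ≈ 6.79167.

6.79167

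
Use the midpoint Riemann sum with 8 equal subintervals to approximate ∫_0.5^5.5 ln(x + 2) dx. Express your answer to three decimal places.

7.825

Δx = (5.5 − 0.5)/8 = 0.625.
Midpoints: 0.8125, 1.4375, 2.0625, 2.6875, 3.3125, 3.9375, 4.5625, 5.1875.
f(0.8125) ≈ 1.034, f(1.4375) ≈ 1.235, f(2.0625) ≈ 1.402, f(2.6875) ≈ 1.545, f(3.3125) ≈ 1.670, f(3.9375) ≈ 1.781, f(4.5625) ≈ 1.881, f(5.1875) ≈ 1.972.
Sum = Δx · [f(0.8125) + f(1.4375) + f(2.0625) + ...].
Sum ≈ 7.825.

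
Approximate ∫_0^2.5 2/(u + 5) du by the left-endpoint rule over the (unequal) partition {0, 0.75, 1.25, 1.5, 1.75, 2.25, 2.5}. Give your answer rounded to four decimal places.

0.8479

Subinterval widths: 0.75, 0.5, 0.25, 0.25, 0.5, 0.25.
Left endpoints: 0, 0.75, 1.25, 1.5, 1.75, 2.25.
f(0) = 0.4, f(0.75) = 8/23, f(1.25) = 0.32, f(1.5) = 4/13, f(1.75) = 8/27, f(2.25) = 8/29.
Sum = Σ Δu_i · f(u_i).
Sum ≈ 0.8479.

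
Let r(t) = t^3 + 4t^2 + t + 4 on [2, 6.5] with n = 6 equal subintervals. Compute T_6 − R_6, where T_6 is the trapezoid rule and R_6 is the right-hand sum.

-159.046875

T_6 = 841.95703125.
R_6 = 1001.00390625.
T_6 − R_6 = -159.046875.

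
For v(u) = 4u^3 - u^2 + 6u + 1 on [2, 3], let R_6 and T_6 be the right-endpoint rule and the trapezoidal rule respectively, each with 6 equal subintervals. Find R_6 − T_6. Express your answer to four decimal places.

6.4167

R_6 ≈ 81.217593.
T_6 ≈ 74.800926.
R_6 − T_6 ≈ 6.4167.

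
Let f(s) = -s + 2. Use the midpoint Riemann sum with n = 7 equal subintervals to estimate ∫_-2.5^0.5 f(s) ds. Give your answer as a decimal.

Δs = (0.5 − (-2.5))/7 = 3/7.
Midpoints: -16/7, -13/7, -10/7, -1, -4/7, -1/7, 2/7.
f(-16/7) = 30/7, f(-13/7) = 27/7, f(-10/7) = 24/7, f(-1) = 3, f(-4/7) = 18/7, f(-1/7) = 15/7, f(2/7) = 12/7.
Sum = Δs · [f(-16/7) + f(-13/7) + f(-10/7) + ...].
Sum = 9.

9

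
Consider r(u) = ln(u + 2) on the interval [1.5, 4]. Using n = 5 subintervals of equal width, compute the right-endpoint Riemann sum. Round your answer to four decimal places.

Δu = (4 − 1.5)/5 = 0.5.
Right endpoints: 2, 2.5, 3, 3.5, 4.
r(2) ≈ 1.3863, r(2.5) ≈ 1.5041, r(3) ≈ 1.6094, r(3.5) ≈ 1.7047, r(4) ≈ 1.7918.
Sum = Δu · [r(2) + r(2.5) + r(3) + r(3.5) + r(4)].
Sum ≈ 3.9982.

3.9982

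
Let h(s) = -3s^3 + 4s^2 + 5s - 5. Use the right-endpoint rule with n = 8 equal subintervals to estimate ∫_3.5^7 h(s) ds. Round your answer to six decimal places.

-1379.463135

Δs = (7 − 3.5)/8 = 0.4375.
Right endpoints: 3.9375, 4.375, 4.8125, 5.25, 5.6875, 6.125, 6.5625, 7.
h(3.9375) = -435965/4096, h(4.375) = -80785/512, h(4.8125) = -912063/4096, h(5.25) = -302.609375, h(5.6875) = -1634729/4096, h(6.125) = -262995/512, h(6.5625) = -2653355/4096, h(7) = -803.
Sum = Δs · [h(3.9375) + h(4.375) + h(4.8125) + ...].
Sum ≈ -1379.463135.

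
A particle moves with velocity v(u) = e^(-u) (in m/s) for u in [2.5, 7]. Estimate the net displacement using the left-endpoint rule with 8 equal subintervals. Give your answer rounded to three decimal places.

0.106

Δu = (7 − 2.5)/8 = 0.5625.
Left endpoints: 2.5, 3.0625, 3.625, 4.1875, 4.75, 5.3125, 5.875, 6.4375.
v(2.5) ≈ 0.082, v(3.0625) ≈ 0.047, v(3.625) ≈ 0.027, v(4.1875) ≈ 0.015, v(4.75) ≈ 0.009, v(5.3125) ≈ 0.005, v(5.875) ≈ 0.003, v(6.4375) ≈ 0.002.
Sum = Δu · [v(2.5) + v(3.0625) + v(3.625) + ...].
Sum ≈ 0.106.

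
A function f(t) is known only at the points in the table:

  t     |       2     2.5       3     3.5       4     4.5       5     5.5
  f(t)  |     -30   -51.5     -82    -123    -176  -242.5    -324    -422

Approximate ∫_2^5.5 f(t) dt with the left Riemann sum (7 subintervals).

Δt = 0.5.
Sum = 0.5·[(-30) + (-51.5) + (-82) + (-123) + (-176) + (-242.5) + (-324)] = -514.5.

-514.5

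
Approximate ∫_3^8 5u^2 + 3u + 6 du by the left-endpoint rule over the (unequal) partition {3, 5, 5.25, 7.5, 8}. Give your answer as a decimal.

670.390625

Subinterval widths: 2, 0.25, 2.25, 0.5.
Left endpoints: 3, 5, 5.25, 7.5.
f(3) = 60, f(5) = 146, f(5.25) = 159.5625, f(7.5) = 309.75.
Sum = Σ Δu_i · f(u_i).
Sum = 670.390625.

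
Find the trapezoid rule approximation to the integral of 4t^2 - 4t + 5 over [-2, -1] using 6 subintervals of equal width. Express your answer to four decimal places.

20.3519

Δt = (-1 − (-2))/6 = 1/6.
f(-2) = 29, f(-11/6) = 232/9, f(-5/3) = 205/9, f(-1.5) = 20, f(-4/3) = 157/9, f(-7/6) = 136/9, f(-1) = 13.
T_6 = (Δt/2)·[f(t_0) + 2f(t_1) + ... + 2f(t_{5}) + f(t_6)].
Sum ≈ 20.3519.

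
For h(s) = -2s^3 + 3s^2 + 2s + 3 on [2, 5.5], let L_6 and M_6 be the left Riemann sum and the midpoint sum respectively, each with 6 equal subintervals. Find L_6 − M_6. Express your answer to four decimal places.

61.5690

L_6 ≈ -190.901910.
M_6 ≈ -252.470920.
L_6 − M_6 ≈ 61.5690.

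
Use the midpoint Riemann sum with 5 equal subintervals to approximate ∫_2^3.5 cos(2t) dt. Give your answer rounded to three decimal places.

Δt = (3.5 − 2)/5 = 0.3.
Midpoints: 2.15, 2.45, 2.75, 3.05, 3.35.
f(2.15) ≈ -0.401, f(2.45) ≈ 0.187, f(2.75) ≈ 0.709, f(3.05) ≈ 0.983, f(3.35) ≈ 0.914.
Sum = Δt · [f(2.15) + f(2.45) + f(2.75) + f(3.05) + f(3.35)].
Sum ≈ 0.718.

0.718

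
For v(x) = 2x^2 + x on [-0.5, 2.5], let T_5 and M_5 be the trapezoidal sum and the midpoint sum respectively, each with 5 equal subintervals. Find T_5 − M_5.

0.54

T_5 = 13.86.
M_5 = 13.32.
T_5 − M_5 = 0.54.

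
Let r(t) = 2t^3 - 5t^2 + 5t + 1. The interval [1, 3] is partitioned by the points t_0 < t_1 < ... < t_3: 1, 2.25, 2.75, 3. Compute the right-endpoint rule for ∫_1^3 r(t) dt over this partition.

27.6640625

Subinterval widths: 1.25, 0.5, 0.25.
Right endpoints: 2.25, 2.75, 3.
r(2.25) = 9.71875, r(2.75) = 18.53125, r(3) = 25.
Sum = Σ Δt_i · r(t_i).
Sum = 27.6640625.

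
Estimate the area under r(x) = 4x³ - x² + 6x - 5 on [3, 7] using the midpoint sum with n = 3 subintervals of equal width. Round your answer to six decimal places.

Δx = (7 − 3)/3 = 4/3.
Midpoints: 11/3, 5, 19/3.
r(11/3) = 5420/27, r(5) = 500, r(19/3) = 27244/27.
Sum = Δx · [r(11/3) + r(5) + r(19/3)].
Sum ≈ 2279.703704.

2279.703704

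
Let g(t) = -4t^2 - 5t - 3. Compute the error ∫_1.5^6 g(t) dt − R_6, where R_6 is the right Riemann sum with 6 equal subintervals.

Exact integral: ∫_1.5^6 g(t) dt = -381.375.
R_6 = -442.125.
Error = -381.375 − (-442.125) = 60.75.

60.75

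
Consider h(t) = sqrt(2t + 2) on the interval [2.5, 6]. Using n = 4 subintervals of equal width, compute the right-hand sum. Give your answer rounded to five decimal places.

11.76006

Δt = (6 − 2.5)/4 = 0.875.
Right endpoints: 3.375, 4.25, 5.125, 6.
h(3.375) ≈ 2.95804, h(4.25) ≈ 3.24037, h(5.125) ≈ 3.50000, h(6) ≈ 3.74166.
Sum = Δt · [h(3.375) + h(4.25) + h(5.125) + h(6)].
Sum ≈ 11.76006.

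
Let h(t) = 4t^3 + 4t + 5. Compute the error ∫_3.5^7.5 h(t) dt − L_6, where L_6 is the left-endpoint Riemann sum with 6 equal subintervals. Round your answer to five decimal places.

Exact integral: ∫_3.5^7.5 h(t) dt = 3122.
L_6 ≈ 2630.8888889.
Error ≈ 3122 − 2630.8888889 ≈ 491.11111.

491.11111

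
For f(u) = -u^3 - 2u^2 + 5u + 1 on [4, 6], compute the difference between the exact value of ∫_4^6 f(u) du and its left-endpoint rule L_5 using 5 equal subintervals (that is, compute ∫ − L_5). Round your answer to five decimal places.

Exact integral: ∫_4^6 f(u) du ≈ -309.3333333.
L_5 = -273.84.
Error ≈ -309.3333333 − (-273.84) ≈ -35.49333.

-35.49333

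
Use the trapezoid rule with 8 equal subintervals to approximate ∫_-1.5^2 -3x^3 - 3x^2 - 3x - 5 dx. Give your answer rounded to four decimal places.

-40.2893

Δx = (2 − (-1.5))/8 = 0.4375.
f(-1.5) = 2.875, f(-1.0625) = -6557/4096, f(-0.625) = -1825/512, f(-0.1875) = -18527/4096, f(0.25) = -5.984375, f(0.6875) = -38729/4096, f(1.125) = -8419/512, f(1.5625) = -116555/4096, f(2) = -47.
T_8 = (Δx/2)·[f(x_0) + 2f(x_1) + ... + 2f(x_{7}) + f(x_8)].
Sum ≈ -40.2893.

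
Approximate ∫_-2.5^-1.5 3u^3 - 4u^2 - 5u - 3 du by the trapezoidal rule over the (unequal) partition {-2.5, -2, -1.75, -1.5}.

-35.44140625

Subinterval widths: 0.5, 0.25, 0.25.
f(-2.5) = -62.375, f(-2) = -33, f(-1.75) = -22.578125, f(-1.5) = -14.625.
On each subinterval the trapezoid contributes (Δu_i/2)·[f(u_{i-1}) + f(u_i)].
Sum = -35.44140625.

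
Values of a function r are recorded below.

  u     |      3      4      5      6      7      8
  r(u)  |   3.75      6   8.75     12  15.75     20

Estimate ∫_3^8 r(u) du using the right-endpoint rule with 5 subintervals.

Δu = 1.
Sum = 1·[6 + 8.75 + 12 + 15.75 + 20] = 62.5.

62.5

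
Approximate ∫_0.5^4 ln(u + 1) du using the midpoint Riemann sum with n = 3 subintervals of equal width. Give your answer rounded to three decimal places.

3.964

Δu = (4 − 0.5)/3 = 7/6.
Midpoints: 13/12, 2.25, 41/12.
f(13/12) ≈ 0.734, f(2.25) ≈ 1.179, f(41/12) ≈ 1.485.
Sum = Δu · [f(13/12) + f(2.25) + f(41/12)].
Sum ≈ 3.964.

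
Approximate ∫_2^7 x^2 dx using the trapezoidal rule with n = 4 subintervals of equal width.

Δx = (7 − 2)/4 = 1.25.
f(2) = 4, f(3.25) = 10.5625, f(4.5) = 20.25, f(5.75) = 33.0625, f(7) = 49.
T_4 = (Δx/2)·[f(x_0) + 2f(x_1) + 2f(x_2) + 2f(x_3) + f(x_4)].
Sum = 112.96875.

112.96875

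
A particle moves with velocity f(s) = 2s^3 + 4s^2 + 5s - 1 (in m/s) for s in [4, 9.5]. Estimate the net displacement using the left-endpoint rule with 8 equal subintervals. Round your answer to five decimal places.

4544.77783

Δs = (9.5 − 4)/8 = 0.6875.
Left endpoints: 4, 4.6875, 5.375, 6.0625, 6.75, 7.4375, 8.125, 8.8125.
f(4) = 211, f(4.6875) = 647827/2048, f(5.375) = 452.01171875, f(6.0625) = 1273793/2048, f(6.75) = 830.09375, f(7.4375) = 2212423/2048, f(8.125) = 1376.44140625, f(8.8125) = 3527605/2048.
Sum = Δs · [f(4) + f(4.6875) + f(5.375) + ...].
Sum ≈ 4544.77783.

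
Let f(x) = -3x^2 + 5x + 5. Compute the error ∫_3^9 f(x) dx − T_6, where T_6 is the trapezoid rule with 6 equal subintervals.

3

Exact integral: ∫_3^9 f(x) dx = -492.
T_6 = -495.
Error = -492 − (-495) = 3.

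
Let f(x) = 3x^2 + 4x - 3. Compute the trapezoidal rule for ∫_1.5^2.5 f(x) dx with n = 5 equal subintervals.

17.27

Δx = (2.5 − 1.5)/5 = 0.2.
f(1.5) = 9.75, f(1.7) = 12.47, f(1.9) = 15.43, f(2.1) = 18.63, f(2.3) = 22.07, f(2.5) = 25.75.
T_5 = (Δx/2)·[f(x_0) + 2f(x_1) + ... + 2f(x_{4}) + f(x_5)].
Sum = 17.27.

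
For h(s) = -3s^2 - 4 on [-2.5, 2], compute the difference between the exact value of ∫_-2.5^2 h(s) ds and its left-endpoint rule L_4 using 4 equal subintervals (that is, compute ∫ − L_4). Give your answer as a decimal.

Exact integral: ∫_-2.5^2 h(s) ds = -41.625.
L_4 = -48.26953125.
Error = -41.625 − (-48.26953125) = 6.64453125.

6.64453125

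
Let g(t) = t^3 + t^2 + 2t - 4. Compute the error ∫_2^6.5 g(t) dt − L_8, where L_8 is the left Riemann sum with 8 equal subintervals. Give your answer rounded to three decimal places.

Exact integral: ∫_2^6.5 g(t) dt = 551.390625.
L_8 ≈ 466.37622.
Error ≈ 551.390625 − 466.37622 ≈ 85.014.

85.014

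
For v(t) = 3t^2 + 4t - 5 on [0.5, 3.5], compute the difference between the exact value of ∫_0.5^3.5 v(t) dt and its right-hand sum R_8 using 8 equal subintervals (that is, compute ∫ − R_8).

Exact integral: ∫_0.5^3.5 v(t) dt = 51.75.
R_8 = 60.9609375.
Error = 51.75 − 60.9609375 = -9.2109375.

-9.2109375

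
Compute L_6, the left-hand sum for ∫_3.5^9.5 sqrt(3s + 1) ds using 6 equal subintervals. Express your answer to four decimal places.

25.9055

Δs = (9.5 − 3.5)/6 = 1.
Left endpoints: 3.5, 4.5, 5.5, 6.5, 7.5, 8.5.
f(3.5) ≈ 3.3912, f(4.5) ≈ 3.8079, f(5.5) ≈ 4.1833, f(6.5) ≈ 4.5277, f(7.5) ≈ 4.8477, f(8.5) ≈ 5.1478.
Sum = Δs · [f(3.5) + f(4.5) + f(5.5) + ...].
Sum ≈ 25.9055.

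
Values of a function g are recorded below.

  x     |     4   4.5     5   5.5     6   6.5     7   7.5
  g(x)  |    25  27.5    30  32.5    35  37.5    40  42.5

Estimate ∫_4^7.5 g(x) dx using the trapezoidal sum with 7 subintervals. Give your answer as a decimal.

118.125

Δx = 0.5.
T_7 = (0.5/2)·[25 + 2·27.5 + 2·30 + 2·32.5 + 2·35 + 2·37.5 + 2·40 + 42.5] = 118.125.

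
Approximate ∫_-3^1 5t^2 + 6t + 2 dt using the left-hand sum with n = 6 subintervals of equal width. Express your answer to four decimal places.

37.4815

Δt = (1 − (-3))/6 = 2/3.
Left endpoints: -3, -7/3, -5/3, -1, -1/3, 1/3.
f(-3) = 29, f(-7/3) = 137/9, f(-5/3) = 53/9, f(-1) = 1, f(-1/3) = 5/9, f(1/3) = 41/9.
Sum = Δt · [f(-3) + f(-7/3) + f(-5/3) + ...].
Sum ≈ 37.4815.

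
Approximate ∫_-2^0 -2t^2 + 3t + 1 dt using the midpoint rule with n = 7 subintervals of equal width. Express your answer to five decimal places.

Δt = (0 − (-2))/7 = 2/7.
Midpoints: -13/7, -11/7, -9/7, -1, -5/7, -3/7, -1/7.
f(-13/7) = -562/49, f(-11/7) = -424/49, f(-9/7) = -302/49, f(-1) = -4, f(-5/7) = -106/49, f(-3/7) = -32/49, f(-1/7) = 26/49.
Sum = Δt · [f(-13/7) + f(-11/7) + f(-9/7) + ...].
Sum ≈ -9.30612.

-9.30612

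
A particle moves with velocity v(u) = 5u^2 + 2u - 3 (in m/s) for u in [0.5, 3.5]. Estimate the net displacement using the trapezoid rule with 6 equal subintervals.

74.875

Δu = (3.5 − 0.5)/6 = 0.5.
v(0.5) = -0.75, v(1) = 4, v(1.5) = 11.25, v(2) = 21, v(2.5) = 33.25, v(3) = 48, v(3.5) = 65.25.
T_6 = (Δu/2)·[v(u_0) + 2v(u_1) + ... + 2v(u_{5}) + v(u_6)].
Sum = 74.875.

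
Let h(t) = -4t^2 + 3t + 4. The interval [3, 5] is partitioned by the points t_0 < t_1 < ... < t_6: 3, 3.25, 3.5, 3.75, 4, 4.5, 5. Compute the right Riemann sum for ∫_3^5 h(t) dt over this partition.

-110.25

Subinterval widths: 0.25, 0.25, 0.25, 0.25, 0.5, 0.5.
Right endpoints: 3.25, 3.5, 3.75, 4, 4.5, 5.
h(3.25) = -28.5, h(3.5) = -34.5, h(3.75) = -41, h(4) = -48, h(4.5) = -63.5, h(5) = -81.
Sum = Σ Δt_i · h(t_i).
Sum = -110.25.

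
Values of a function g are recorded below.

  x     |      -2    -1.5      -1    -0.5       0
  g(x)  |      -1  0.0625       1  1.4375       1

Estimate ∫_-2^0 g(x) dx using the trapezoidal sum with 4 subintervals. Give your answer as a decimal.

1.25

Δx = 0.5.
T_4 = (0.5/2)·[(-1) + 2·0.0625 + 2·1 + 2·1.4375 + 1] = 1.25.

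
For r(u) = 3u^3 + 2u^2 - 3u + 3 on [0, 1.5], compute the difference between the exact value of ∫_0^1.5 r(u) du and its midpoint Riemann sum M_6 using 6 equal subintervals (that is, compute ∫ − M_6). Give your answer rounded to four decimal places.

Exact integral: ∫_0^1.5 r(u) du = 7.171875.
M_6 ≈ 7.103516.
Error ≈ 7.171875 − 7.103516 ≈ 0.0684.

0.0684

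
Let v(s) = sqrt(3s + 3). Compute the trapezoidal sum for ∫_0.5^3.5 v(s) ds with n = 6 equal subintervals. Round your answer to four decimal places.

Δs = (3.5 − 0.5)/6 = 0.5.
v(0.5) ≈ 2.1213, v(1) ≈ 2.4495, v(1.5) ≈ 2.7386, v(2) ≈ 3.0000, v(2.5) ≈ 3.2404, v(3) ≈ 3.4641, v(3.5) ≈ 3.6742.
T_6 = (Δs/2)·[v(s_0) + 2v(s_1) + ... + 2v(s_{5}) + v(s_6)].
Sum ≈ 8.8952.

8.8952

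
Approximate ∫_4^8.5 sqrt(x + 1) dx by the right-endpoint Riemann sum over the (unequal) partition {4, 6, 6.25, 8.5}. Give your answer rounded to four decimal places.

Subinterval widths: 2, 0.25, 2.25.
Right endpoints: 6, 6.25, 8.5.
f(6) ≈ 2.6458, f(6.25) ≈ 2.6926, f(8.5) ≈ 3.0822.
Sum = Σ Δx_i · f(x_i).
Sum ≈ 12.8996.

12.8996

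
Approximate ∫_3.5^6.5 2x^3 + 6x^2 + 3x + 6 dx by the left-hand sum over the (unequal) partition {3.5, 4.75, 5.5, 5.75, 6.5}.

1082.734375

Subinterval widths: 1.25, 0.75, 0.25, 0.75.
Left endpoints: 3.5, 4.75, 5.5, 5.75.
f(3.5) = 175.75, f(4.75) = 369.96875, f(5.5) = 536.75, f(5.75) = 601.84375.
Sum = Σ Δx_i · f(x_i).
Sum = 1082.734375.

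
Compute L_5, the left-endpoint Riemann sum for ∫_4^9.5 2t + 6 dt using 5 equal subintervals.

101.2

Δt = (9.5 − 4)/5 = 1.1.
Left endpoints: 4, 5.1, 6.2, 7.3, 8.4.
f(4) = 14, f(5.1) = 16.2, f(6.2) = 18.4, f(7.3) = 20.6, f(8.4) = 22.8.
Sum = Δt · [f(4) + f(5.1) + f(6.2) + f(7.3) + f(8.4)].
Sum = 101.2.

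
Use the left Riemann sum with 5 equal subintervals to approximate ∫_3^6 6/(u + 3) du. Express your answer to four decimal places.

2.5356

Δu = (6 − 3)/5 = 0.6.
Left endpoints: 3, 3.6, 4.2, 4.8, 5.4.
f(3) = 1, f(3.6) = 10/11, f(4.2) = 5/6, f(4.8) = 10/13, f(5.4) = 5/7.
Sum = Δu · [f(3) + f(3.6) + f(4.2) + f(4.8) + f(5.4)].
Sum ≈ 2.5356.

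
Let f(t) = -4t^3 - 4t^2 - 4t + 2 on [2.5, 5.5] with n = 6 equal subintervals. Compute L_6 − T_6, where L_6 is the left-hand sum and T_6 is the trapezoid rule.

L_6 = -947.75.
T_6 = -1125.5.
L_6 − T_6 = 177.75.

177.75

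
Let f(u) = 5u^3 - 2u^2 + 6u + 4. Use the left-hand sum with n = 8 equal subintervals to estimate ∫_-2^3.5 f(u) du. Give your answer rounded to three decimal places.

Δu = (3.5 − (-2))/8 = 0.6875.
Left endpoints: -2, -1.3125, -0.625, 0.0625, 0.75, 1.4375, 2.125, 2.8125.
f(-2) = -56, f(-1.3125) = -76289/4096, f(-0.625) = -897/512, f(0.0625) = 17893/4096, f(0.75) = 9.484375, f(1.4375) = 95619/4096, f(2.125) = 28517/512, f(2.8125) = 476329/4096.
Sum = Δu · [f(-2) + f(-1.3125) + f(-0.625) + ...].
Sum ≈ 91.306.

91.306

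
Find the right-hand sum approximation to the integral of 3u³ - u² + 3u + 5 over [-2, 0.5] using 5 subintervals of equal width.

Δu = (0.5 − (-2))/5 = 0.5.
Right endpoints: -1.5, -1, -0.5, 0, 0.5.
f(-1.5) = -11.875, f(-1) = -2, f(-0.5) = 2.875, f(0) = 5, f(0.5) = 6.625.
Sum = Δu · [f(-1.5) + f(-1) + f(-0.5) + f(0) + f(0.5)].
Sum = 0.3125.

0.3125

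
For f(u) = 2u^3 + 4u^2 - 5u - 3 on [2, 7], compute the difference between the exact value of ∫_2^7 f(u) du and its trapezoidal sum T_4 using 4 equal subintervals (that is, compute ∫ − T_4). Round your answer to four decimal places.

-40.3646

Exact integral: ∫_2^7 f(u) du ≈ 1511.666667.
T_4 = 1552.03125.
Error ≈ 1511.666667 − 1552.03125 ≈ -40.3646.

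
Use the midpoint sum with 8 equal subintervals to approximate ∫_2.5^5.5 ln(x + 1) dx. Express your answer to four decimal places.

4.7828

Δx = (5.5 − 2.5)/8 = 0.375.
Midpoints: 2.6875, 3.0625, 3.4375, 3.8125, 4.1875, 4.5625, 4.9375, 5.3125.
f(2.6875) ≈ 1.3049, f(3.0625) ≈ 1.4018, f(3.4375) ≈ 1.4901, f(3.8125) ≈ 1.5712, f(4.1875) ≈ 1.6463, f(4.5625) ≈ 1.7160, f(4.9375) ≈ 1.7813, f(5.3125) ≈ 1.8425.
Sum = Δx · [f(2.6875) + f(3.0625) + f(3.4375) + ...].
Sum ≈ 4.7828.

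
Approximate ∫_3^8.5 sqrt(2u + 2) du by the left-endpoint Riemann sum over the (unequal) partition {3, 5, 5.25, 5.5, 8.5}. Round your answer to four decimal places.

18.2234

Subinterval widths: 2, 0.25, 0.25, 3.
Left endpoints: 3, 5, 5.25, 5.5.
f(3) ≈ 2.8284, f(5) ≈ 3.4641, f(5.25) ≈ 3.5355, f(5.5) ≈ 3.6056.
Sum = Σ Δu_i · f(u_i).
Sum ≈ 18.2234.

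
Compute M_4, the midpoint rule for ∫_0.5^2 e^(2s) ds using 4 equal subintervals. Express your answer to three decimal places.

25.342

Δs = (2 − 0.5)/4 = 0.375.
Midpoints: 0.6875, 1.0625, 1.4375, 1.8125.
f(0.6875) ≈ 3.955, f(1.0625) ≈ 8.373, f(1.4375) ≈ 17.725, f(1.8125) ≈ 37.525.
Sum = Δs · [f(0.6875) + f(1.0625) + f(1.4375) + f(1.8125)].
Sum ≈ 25.342.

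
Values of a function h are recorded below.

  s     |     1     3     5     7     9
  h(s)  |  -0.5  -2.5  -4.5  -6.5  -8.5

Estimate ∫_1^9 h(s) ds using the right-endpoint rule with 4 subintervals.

-44

Δs = 2.
Sum = 2·[(-2.5) + (-4.5) + (-6.5) + (-8.5)] = -44.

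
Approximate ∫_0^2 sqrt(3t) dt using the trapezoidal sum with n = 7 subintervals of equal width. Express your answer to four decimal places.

3.2152

Δt = (2 − 0)/7 = 2/7.
f(0) ≈ 0.0000, f(2/7) ≈ 0.9258, f(4/7) ≈ 1.3093, f(6/7) ≈ 1.6036, f(8/7) ≈ 1.8516, f(10/7) ≈ 2.0702, f(12/7) ≈ 2.2678, f(2) ≈ 2.4495.
T_7 = (Δt/2)·[f(t_0) + 2f(t_1) + ... + 2f(t_{6}) + f(t_7)].
Sum ≈ 3.2152.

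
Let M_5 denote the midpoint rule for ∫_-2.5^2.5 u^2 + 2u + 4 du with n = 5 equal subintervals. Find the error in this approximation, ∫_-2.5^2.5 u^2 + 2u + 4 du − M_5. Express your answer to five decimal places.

0.41667

Exact integral: ∫_-2.5^2.5 f(u) du ≈ 30.4166667.
M_5 = 30.
Error ≈ 30.4166667 − 30 ≈ 0.41667.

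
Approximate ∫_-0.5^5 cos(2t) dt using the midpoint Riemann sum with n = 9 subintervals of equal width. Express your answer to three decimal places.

0.158

Δt = (5 − (-0.5))/9 = 11/18.
Midpoints: -7/36, 5/12, 37/36, 59/36, 2.25, 103/36, 125/36, 49/12, 169/36.
f(-7/36) ≈ 0.925, f(5/12) ≈ 0.672, f(37/36) ≈ -0.466, f(59/36) ≈ -0.991, f(2.25) ≈ -0.211, f(103/36) ≈ 0.847, f(125/36) ≈ 0.789, f(49/12) ≈ -0.308, f(169/36) ≈ -0.999.
Sum = Δt · [f(-7/36) + f(5/12) + f(37/36) + ...].
Sum ≈ 0.158.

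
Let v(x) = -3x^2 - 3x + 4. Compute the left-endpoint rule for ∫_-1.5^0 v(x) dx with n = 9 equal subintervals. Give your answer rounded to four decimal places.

5.7917

Δx = (0 − (-1.5))/9 = 1/6.
Left endpoints: -1.5, -4/3, -7/6, -1, -5/6, -2/3, -0.5, -1/3, -1/6.
v(-1.5) = 1.75, v(-4/3) = 8/3, v(-7/6) = 41/12, v(-1) = 4, v(-5/6) = 53/12, v(-2/3) = 14/3, v(-0.5) = 4.75, v(-1/3) = 14/3, v(-1/6) = 53/12.
Sum = Δx · [v(-1.5) + v(-4/3) + v(-7/6) + ...].
Sum ≈ 5.7917.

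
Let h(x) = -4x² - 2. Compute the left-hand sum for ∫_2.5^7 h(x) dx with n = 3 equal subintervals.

Δx = (7 − 2.5)/3 = 1.5.
Left endpoints: 2.5, 4, 5.5.
h(2.5) = -27, h(4) = -66, h(5.5) = -123.
Sum = Δx · [h(2.5) + h(4) + h(5.5)].
Sum = -324.

-324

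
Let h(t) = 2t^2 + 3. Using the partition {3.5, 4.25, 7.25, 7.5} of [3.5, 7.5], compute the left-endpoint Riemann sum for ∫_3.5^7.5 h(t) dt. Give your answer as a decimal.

Subinterval widths: 0.75, 3, 0.25.
Left endpoints: 3.5, 4.25, 7.25.
h(3.5) = 27.5, h(4.25) = 39.125, h(7.25) = 108.125.
Sum = Σ Δt_i · h(t_i).
Sum = 165.03125.

165.03125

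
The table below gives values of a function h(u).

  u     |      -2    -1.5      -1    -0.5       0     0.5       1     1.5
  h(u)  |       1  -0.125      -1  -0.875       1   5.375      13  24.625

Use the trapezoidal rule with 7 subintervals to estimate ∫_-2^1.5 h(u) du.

Δu = 0.5.
T_7 = (0.5/2)·[1 + 2·(-0.125) + 2·(-1) + 2·(-0.875) + 2·1 + 2·5.375 + 2·13 + 24.625] = 15.09375.

15.09375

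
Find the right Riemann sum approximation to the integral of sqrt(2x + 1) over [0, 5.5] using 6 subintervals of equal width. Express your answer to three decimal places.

Δx = (5.5 − 0)/6 = 11/12.
Right endpoints: 11/12, 11/6, 2.75, 11/3, 55/12, 5.5.
f(11/12) ≈ 1.683, f(11/6) ≈ 2.160, f(2.75) ≈ 2.550, f(11/3) ≈ 2.887, f(55/12) ≈ 3.189, f(5.5) ≈ 3.464.
Sum = Δx · [f(11/12) + f(11/6) + f(2.75) + ...].
Sum ≈ 14.605.

14.605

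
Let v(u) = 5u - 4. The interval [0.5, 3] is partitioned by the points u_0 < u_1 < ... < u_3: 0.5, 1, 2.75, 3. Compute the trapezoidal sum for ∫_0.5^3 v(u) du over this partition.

11.875

Subinterval widths: 0.5, 1.75, 0.25.
v(0.5) = -1.5, v(1) = 1, v(2.75) = 9.75, v(3) = 11.
On each subinterval the trapezoid contributes (Δu_i/2)·[v(u_{i-1}) + v(u_i)].
Sum = 11.875.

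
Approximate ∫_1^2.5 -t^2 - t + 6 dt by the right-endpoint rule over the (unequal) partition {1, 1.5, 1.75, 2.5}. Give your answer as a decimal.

Subinterval widths: 0.5, 0.25, 0.75.
Right endpoints: 1.5, 1.75, 2.5.
f(1.5) = 2.25, f(1.75) = 1.1875, f(2.5) = -2.75.
Sum = Σ Δt_i · f(t_i).
Sum = -0.640625.

-0.640625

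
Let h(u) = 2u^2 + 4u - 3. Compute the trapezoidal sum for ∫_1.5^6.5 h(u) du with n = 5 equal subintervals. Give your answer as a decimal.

247.5

Δu = (6.5 − 1.5)/5 = 1.
h(1.5) = 7.5, h(2.5) = 19.5, h(3.5) = 35.5, h(4.5) = 55.5, h(5.5) = 79.5, h(6.5) = 107.5.
T_5 = (Δu/2)·[h(u_0) + 2h(u_1) + ... + 2h(u_{4}) + h(u_5)].
Sum = 247.5.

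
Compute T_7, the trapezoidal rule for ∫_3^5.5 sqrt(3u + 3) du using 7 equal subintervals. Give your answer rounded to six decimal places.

Δu = (5.5 − 3)/7 = 5/14.
f(3) ≈ 3.464102, f(47/14) ≈ 3.615443, f(26/7) ≈ 3.760699, f(57/14) ≈ 3.900549, f(31/7) ≈ 4.035556, f(67/14) ≈ 4.166190, f(36/7) ≈ 4.292851, f(5.5) ≈ 4.415880.
T_7 = (Δu/2)·[f(u_0) + 2f(u_1) + ... + 2f(u_{6}) + f(u_7)].
Sum ≈ 9.896886.

9.896886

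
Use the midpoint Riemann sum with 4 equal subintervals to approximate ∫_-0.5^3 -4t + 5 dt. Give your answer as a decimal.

0

Δt = (3 − (-0.5))/4 = 0.875.
Midpoints: -0.0625, 0.8125, 1.6875, 2.5625.
f(-0.0625) = 5.25, f(0.8125) = 1.75, f(1.6875) = -1.75, f(2.5625) = -5.25.
Sum = Δt · [f(-0.0625) + f(0.8125) + f(1.6875) + f(2.5625)].
Sum = 0.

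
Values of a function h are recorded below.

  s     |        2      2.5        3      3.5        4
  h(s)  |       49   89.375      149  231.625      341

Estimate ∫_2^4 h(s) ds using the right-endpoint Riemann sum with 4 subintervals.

405.5

Δs = 0.5.
Sum = 0.5·[89.375 + 149 + 231.625 + 341] = 405.5.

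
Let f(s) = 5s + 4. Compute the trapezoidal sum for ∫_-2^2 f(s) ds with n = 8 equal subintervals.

Δs = (2 − (-2))/8 = 0.5.
f(-2) = -6, f(-1.5) = -3.5, f(-1) = -1, f(-0.5) = 1.5, f(0) = 4, f(0.5) = 6.5, f(1) = 9, f(1.5) = 11.5, f(2) = 14.
T_8 = (Δs/2)·[f(s_0) + 2f(s_1) + ... + 2f(s_{7}) + f(s_8)].
Sum = 16.

16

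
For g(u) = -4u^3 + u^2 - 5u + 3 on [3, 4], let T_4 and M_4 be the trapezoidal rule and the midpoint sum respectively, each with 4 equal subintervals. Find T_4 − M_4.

T_4 = -177.59375.
M_4 = -176.953125.
T_4 − M_4 = -0.640625.

-0.640625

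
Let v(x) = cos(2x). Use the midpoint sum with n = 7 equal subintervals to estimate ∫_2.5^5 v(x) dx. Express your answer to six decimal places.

Δx = (5 − 2.5)/7 = 5/14.
Midpoints: 75/28, 85/28, 95/28, 3.75, 115/28, 125/28, 135/28.
v(75/28) ≈ 0.601002, v(85/28) ≈ 0.977663, v(95/28) ≈ 0.876367, v(3.75) ≈ 0.346635, v(115/28) ≈ -0.352559, v(125/28) ≈ -0.879395, v(135/28) ≈ -0.976315.
Sum = Δx · [v(75/28) + v(85/28) + v(95/28) + ...].
Sum ≈ 0.211928.

0.211928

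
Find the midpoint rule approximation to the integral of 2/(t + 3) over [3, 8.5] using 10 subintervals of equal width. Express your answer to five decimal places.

1.30067

Δt = (8.5 − 3)/10 = 0.55.
Midpoints: 3.275, 3.825, 4.375, 4.925, 5.475, 6.025, 6.575, 7.125, 7.675, 8.225.
f(3.275) = 80/251, f(3.825) = 80/273, f(4.375) = 16/59, f(4.925) = 80/317, f(5.475) = 80/339, f(6.025) = 80/361, f(6.575) = 80/383, f(7.125) = 16/81, f(7.675) = 80/427, f(8.225) = 80/449.
Sum = Δt · [f(3.275) + f(3.825) + f(4.375) + ...].
Sum ≈ 1.30067.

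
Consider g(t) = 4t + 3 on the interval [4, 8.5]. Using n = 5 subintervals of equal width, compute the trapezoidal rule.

126

Δt = (8.5 − 4)/5 = 0.9.
g(4) = 19, g(4.9) = 22.6, g(5.8) = 26.2, g(6.7) = 29.8, g(7.6) = 33.4, g(8.5) = 37.
T_5 = (Δt/2)·[g(t_0) + 2g(t_1) + ... + 2g(t_{4}) + g(t_5)].
Sum = 126.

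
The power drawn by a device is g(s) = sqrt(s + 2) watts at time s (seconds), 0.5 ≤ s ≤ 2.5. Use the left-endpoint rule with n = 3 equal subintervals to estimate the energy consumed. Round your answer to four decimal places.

Δs = (2.5 − 0.5)/3 = 2/3.
Left endpoints: 0.5, 7/6, 11/6.
g(0.5) ≈ 1.5811, g(7/6) ≈ 1.7795, g(11/6) ≈ 1.9579.
Sum = Δs · [g(0.5) + g(7/6) + g(11/6)].
Sum ≈ 3.5457.

3.5457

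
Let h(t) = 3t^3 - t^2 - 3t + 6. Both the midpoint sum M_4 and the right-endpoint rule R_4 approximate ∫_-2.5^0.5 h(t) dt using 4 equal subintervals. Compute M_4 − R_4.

-12.375

M_4 = -6.09375.
R_4 = 6.28125.
M_4 − R_4 = -12.375.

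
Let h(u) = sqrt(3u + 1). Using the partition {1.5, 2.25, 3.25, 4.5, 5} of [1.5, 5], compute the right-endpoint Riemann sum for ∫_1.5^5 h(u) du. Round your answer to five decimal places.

12.12649

Subinterval widths: 0.75, 1, 1.25, 0.5.
Right endpoints: 2.25, 3.25, 4.5, 5.
h(2.25) ≈ 2.78388, h(3.25) ≈ 3.27872, h(4.5) ≈ 3.80789, h(5) ≈ 4.00000.
Sum = Σ Δu_i · h(u_i).
Sum ≈ 12.12649.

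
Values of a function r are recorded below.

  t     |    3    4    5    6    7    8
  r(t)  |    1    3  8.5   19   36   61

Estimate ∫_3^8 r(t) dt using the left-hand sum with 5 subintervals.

Δt = 1.
Sum = 1·[1 + 3 + 8.5 + 19 + 36] = 67.5.

67.5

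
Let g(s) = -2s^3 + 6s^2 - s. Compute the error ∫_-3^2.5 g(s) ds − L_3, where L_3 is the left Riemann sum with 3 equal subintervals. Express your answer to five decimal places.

-121.42014

Exact integral: ∫_-3^2.5 g(s) ds = 107.59375.
L_3 ≈ 229.0138889.
Error ≈ 107.59375 − 229.0138889 ≈ -121.42014.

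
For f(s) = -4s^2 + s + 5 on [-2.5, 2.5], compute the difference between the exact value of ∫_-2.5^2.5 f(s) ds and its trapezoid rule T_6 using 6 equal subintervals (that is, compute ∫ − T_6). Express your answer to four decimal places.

2.3148

Exact integral: ∫_-2.5^2.5 f(s) ds ≈ -16.666667.
T_6 ≈ -18.981481.
Error ≈ -16.666667 − (-18.981481) ≈ 2.3148.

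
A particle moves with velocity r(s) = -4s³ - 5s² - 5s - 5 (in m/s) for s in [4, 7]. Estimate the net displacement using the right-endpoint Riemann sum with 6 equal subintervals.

-3040.375

Δs = (7 − 4)/6 = 0.5.
Right endpoints: 4.5, 5, 5.5, 6, 6.5, 7.
r(4.5) = -493.25, r(5) = -655, r(5.5) = -849.25, r(6) = -1079, r(6.5) = -1347.25, r(7) = -1657.
Sum = Δs · [r(4.5) + r(5) + r(5.5) + ...].
Sum = -3040.375.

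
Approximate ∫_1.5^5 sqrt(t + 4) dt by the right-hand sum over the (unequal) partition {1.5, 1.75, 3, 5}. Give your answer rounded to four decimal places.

9.9067

Subinterval widths: 0.25, 1.25, 2.
Right endpoints: 1.75, 3, 5.
f(1.75) ≈ 2.3979, f(3) ≈ 2.6458, f(5) ≈ 3.0000.
Sum = Σ Δt_i · f(t_i).
Sum ≈ 9.9067.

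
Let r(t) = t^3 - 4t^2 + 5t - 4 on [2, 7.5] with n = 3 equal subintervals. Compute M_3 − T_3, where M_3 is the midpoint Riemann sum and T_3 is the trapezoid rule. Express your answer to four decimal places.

M_3 ≈ 328.017072.
T_3 ≈ 375.387731.
M_3 − T_3 ≈ -47.3707.

-47.3707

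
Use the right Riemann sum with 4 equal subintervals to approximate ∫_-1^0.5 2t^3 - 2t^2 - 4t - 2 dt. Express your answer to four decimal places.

Δt = (0.5 − (-1))/4 = 0.375.
Right endpoints: -0.625, -0.25, 0.125, 0.5.
f(-0.625) = -0.76953125, f(-0.25) = -1.15625, f(0.125) = -2.52734375, f(0.5) = -4.25.
Sum = Δt · [f(-0.625) + f(-0.25) + f(0.125) + f(0.5)].
Sum ≈ -3.2637.

-3.2637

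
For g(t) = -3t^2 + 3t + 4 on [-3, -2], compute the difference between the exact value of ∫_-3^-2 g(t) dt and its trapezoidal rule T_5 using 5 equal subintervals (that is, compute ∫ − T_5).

Exact integral: ∫_-3^-2 g(t) dt = -22.5.
T_5 = -22.52.
Error = -22.5 − (-22.52) = 0.02.

0.02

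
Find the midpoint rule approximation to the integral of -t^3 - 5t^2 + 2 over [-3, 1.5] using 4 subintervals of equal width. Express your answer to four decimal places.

Δt = (1.5 − (-3))/4 = 1.125.
Midpoints: -2.4375, -1.3125, -0.1875, 0.9375.
f(-2.4375) = -54169/4096, f(-1.3125) = -17827/4096, f(-0.1875) = 7499/4096, f(0.9375) = -13183/4096.
Sum = Δt · [f(-2.4375) + f(-1.3125) + f(-0.1875) + f(0.9375)].
Sum ≈ -21.3354.

-21.3354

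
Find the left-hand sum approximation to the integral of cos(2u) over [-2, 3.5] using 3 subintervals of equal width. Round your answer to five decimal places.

Δu = (3.5 − (-2))/3 = 11/6.
Left endpoints: -2, -1/6, 5/3.
f(-2) ≈ -0.65364, f(-1/6) ≈ 0.94496, f(5/3) ≈ -0.98167.
Sum = Δu · [f(-2) + f(-1/6) + f(5/3)].
Sum ≈ -1.26566.

-1.26566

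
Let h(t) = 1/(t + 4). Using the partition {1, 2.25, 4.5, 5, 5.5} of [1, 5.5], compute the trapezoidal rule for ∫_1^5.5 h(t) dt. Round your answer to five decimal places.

0.64864

Subinterval widths: 1.25, 2.25, 0.5, 0.5.
h(1) = 0.2, h(2.25) = 0.16, h(4.5) = 2/17, h(5) = 1/9, h(5.5) = 2/19.
On each subinterval the trapezoid contributes (Δt_i/2)·[h(t_{i-1}) + h(t_i)].
Sum ≈ 0.64864.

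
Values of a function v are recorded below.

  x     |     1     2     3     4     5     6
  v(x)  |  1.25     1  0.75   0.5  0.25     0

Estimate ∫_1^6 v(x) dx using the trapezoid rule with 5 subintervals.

Δx = 1.
T_5 = (1/2)·[1.25 + 2·1 + 2·0.75 + 2·0.5 + 2·0.25 + 0] = 3.125.

3.125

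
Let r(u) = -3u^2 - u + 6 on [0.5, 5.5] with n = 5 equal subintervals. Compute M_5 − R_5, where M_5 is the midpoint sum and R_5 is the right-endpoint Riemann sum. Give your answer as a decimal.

51.25

M_5 = -150.
R_5 = -201.25.
M_5 − R_5 = 51.25.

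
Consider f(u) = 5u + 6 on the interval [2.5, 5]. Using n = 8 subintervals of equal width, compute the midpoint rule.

61.875

Δu = (5 − 2.5)/8 = 0.3125.
Midpoints: 2.65625, 2.96875, 3.28125, 3.59375, 3.90625, 4.21875, 4.53125, 4.84375.
f(2.65625) = 19.28125, f(2.96875) = 20.84375, f(3.28125) = 22.40625, f(3.59375) = 23.96875, f(3.90625) = 25.53125, f(4.21875) = 27.09375, f(4.53125) = 28.65625, f(4.84375) = 30.21875.
Sum = Δu · [f(2.65625) + f(2.96875) + f(3.28125) + ...].
Sum = 61.875.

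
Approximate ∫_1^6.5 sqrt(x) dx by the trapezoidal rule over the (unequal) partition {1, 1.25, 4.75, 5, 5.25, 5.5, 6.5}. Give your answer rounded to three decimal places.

10.180

Subinterval widths: 0.25, 3.5, 0.25, 0.25, 0.25, 1.
f(1) ≈ 1.000, f(1.25) ≈ 1.118, f(4.75) ≈ 2.179, f(5) ≈ 2.236, f(5.25) ≈ 2.291, f(5.5) ≈ 2.345, f(6.5) ≈ 2.550.
On each subinterval the trapezoid contributes (Δx_i/2)·[f(x_{i-1}) + f(x_i)].
Sum ≈ 10.180.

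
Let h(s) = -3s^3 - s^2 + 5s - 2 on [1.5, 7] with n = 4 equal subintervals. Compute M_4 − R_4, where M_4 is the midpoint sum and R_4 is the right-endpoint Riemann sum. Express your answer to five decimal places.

815.74561

M_4 ≈ -1770.2749023.
R_4 ≈ -2586.0205078.
M_4 − R_4 ≈ 815.74561.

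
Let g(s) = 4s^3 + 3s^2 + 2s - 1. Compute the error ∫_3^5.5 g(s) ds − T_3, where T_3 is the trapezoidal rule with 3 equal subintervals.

-15.625

Exact integral: ∫_3^5.5 g(s) ds = 992.1875.
T_3 = 1007.8125.
Error = 992.1875 − 1007.8125 = -15.625.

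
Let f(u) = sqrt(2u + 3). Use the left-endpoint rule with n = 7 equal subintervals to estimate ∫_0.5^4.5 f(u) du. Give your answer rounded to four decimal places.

10.7657

Δu = (4.5 − 0.5)/7 = 4/7.
Left endpoints: 0.5, 15/14, 23/14, 31/14, 39/14, 47/14, 55/14.
f(0.5) ≈ 2.0000, f(15/14) ≈ 2.2678, f(23/14) ≈ 2.5071, f(31/14) ≈ 2.7255, f(39/14) ≈ 2.9277, f(47/14) ≈ 3.1168, f(55/14) ≈ 3.2950.
Sum = Δu · [f(0.5) + f(15/14) + f(23/14) + ...].
Sum ≈ 10.7657.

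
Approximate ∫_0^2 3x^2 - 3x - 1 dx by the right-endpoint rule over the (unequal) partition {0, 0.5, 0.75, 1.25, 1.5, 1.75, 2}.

Subinterval widths: 0.5, 0.25, 0.5, 0.25, 0.25, 0.25.
Right endpoints: 0.5, 0.75, 1.25, 1.5, 1.75, 2.
f(0.5) = -1.75, f(0.75) = -1.5625, f(1.25) = -0.0625, f(1.5) = 1.25, f(1.75) = 2.9375, f(2) = 5.
Sum = Σ Δx_i · f(x_i).
Sum = 1.

1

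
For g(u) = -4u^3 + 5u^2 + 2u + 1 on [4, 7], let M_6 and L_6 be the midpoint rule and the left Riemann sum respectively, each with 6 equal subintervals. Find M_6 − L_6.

M_6 = -1640.1875.
L_6 = -1415.375.
M_6 − L_6 = -224.8125.

-224.8125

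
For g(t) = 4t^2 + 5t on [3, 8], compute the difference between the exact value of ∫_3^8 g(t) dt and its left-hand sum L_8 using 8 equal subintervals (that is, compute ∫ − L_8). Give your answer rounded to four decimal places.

Exact integral: ∫_3^8 g(t) dt ≈ 784.166667.
L_8 = 708.90625.
Error ≈ 784.166667 − 708.90625 ≈ 75.2604.

75.2604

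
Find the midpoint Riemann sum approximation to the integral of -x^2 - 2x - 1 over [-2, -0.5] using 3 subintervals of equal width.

-0.34375

Δx = (-0.5 − (-2))/3 = 0.5.
Midpoints: -1.75, -1.25, -0.75.
f(-1.75) = -0.5625, f(-1.25) = -0.0625, f(-0.75) = -0.0625.
Sum = Δx · [f(-1.75) + f(-1.25) + f(-0.75)].
Sum = -0.34375.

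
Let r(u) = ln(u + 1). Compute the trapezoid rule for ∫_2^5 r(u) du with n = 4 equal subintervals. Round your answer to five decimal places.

4.44694

Δu = (5 − 2)/4 = 0.75.
r(2) ≈ 1.09861, r(2.75) ≈ 1.32176, r(3.5) ≈ 1.50408, r(4.25) ≈ 1.65823, r(5) ≈ 1.79176.
T_4 = (Δu/2)·[r(u_0) + 2r(u_1) + 2r(u_2) + 2r(u_3) + r(u_4)].
Sum ≈ 4.44694.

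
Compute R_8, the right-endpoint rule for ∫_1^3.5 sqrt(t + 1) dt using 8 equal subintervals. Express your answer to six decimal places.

4.587870

Δt = (3.5 − 1)/8 = 0.3125.
Right endpoints: 1.3125, 1.625, 1.9375, 2.25, 2.5625, 2.875, 3.1875, 3.5.
f(1.3125) ≈ 1.520691, f(1.625) ≈ 1.620185, f(1.9375) ≈ 1.713914, f(2.25) ≈ 1.802776, f(2.5625) ≈ 1.887459, f(2.875) ≈ 1.968502, f(3.1875) ≈ 2.046338, f(3.5) ≈ 2.121320.
Sum = Δt · [f(1.3125) + f(1.625) + f(1.9375) + ...].
Sum ≈ 4.587870.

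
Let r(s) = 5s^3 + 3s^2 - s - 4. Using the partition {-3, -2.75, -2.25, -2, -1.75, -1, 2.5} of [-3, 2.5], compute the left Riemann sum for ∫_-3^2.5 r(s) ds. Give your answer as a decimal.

-119.296875

Subinterval widths: 0.25, 0.5, 0.25, 0.25, 0.75, 3.5.
Left endpoints: -3, -2.75, -2.25, -2, -1.75, -1.
r(-3) = -109, r(-2.75) = -82.546875, r(-2.25) = -43.515625, r(-2) = -30, r(-1.75) = -19.859375, r(-1) = -5.
Sum = Σ Δs_i · r(s_i).
Sum = -119.296875.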